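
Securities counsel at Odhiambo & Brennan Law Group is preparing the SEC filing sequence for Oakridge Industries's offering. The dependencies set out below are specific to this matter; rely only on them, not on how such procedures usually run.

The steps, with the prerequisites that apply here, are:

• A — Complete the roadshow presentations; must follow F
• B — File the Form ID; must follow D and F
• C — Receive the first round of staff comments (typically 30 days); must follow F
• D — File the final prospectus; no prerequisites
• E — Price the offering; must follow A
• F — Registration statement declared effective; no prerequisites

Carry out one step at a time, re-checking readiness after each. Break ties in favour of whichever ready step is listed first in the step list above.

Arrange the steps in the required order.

D, F, A, B, C, E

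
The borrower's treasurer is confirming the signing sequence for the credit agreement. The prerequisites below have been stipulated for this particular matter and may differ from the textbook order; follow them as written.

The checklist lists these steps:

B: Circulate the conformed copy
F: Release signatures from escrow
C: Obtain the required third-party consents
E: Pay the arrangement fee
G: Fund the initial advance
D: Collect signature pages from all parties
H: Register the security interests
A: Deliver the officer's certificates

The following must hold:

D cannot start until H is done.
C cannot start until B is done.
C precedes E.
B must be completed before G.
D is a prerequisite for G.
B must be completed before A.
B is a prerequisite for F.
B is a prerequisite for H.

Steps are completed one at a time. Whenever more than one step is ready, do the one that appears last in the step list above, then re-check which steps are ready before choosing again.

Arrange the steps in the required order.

B → A → H → D → G → C → E → F

B is the only step with nothing outstanding, so it goes first.
Now A, H, C and F have their prerequisites met. A is listed later, so A next.
H, C and F are all available; H is listed later → H.
D, C and F are all available; D is listed later → D.
G, C and F are all available; G is listed later → G.
Ready: C and F. C is listed later → C.
E and F are both available; E is listed later → E.
F is the only step now ready → F.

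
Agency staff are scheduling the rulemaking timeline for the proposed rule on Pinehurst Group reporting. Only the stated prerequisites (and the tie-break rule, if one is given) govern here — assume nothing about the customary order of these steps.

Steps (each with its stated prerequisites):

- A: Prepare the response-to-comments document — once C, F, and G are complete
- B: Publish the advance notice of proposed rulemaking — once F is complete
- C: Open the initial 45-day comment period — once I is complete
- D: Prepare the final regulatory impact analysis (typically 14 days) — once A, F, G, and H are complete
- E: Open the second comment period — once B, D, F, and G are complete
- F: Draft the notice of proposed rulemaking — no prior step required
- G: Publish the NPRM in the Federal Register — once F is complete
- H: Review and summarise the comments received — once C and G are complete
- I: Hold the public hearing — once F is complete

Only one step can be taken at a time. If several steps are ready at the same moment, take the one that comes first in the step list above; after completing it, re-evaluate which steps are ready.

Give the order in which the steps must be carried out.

F → B → G → I → C → A → H → D → E

Only F has no prerequisites, so it is first.
Ready: B, G and I. B is listed earlier → B.
Now G and I have their prerequisites met. G is listed earlier, so G next.
Next only I has its prerequisites met → I.
C is the only step now ready → C.
Ready: A and H. A is listed earlier → A.
That leaves H as the only ready step → H.
D needed A, F, G and H, now all done → D.
E needed B, D, F and G, now all done → E.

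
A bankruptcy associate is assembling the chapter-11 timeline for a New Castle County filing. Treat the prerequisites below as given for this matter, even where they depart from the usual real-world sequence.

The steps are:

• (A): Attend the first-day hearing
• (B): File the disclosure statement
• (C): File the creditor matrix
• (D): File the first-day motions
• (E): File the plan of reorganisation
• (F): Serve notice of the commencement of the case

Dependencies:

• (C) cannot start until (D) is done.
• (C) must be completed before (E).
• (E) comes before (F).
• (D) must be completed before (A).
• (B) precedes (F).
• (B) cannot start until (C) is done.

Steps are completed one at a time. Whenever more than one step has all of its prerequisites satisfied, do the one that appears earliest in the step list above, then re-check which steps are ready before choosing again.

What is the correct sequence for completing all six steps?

(D) has no prerequisites → (D) first.
(A) and (C) are both available; (A) is listed earlier → (A).
Next only (C) has its prerequisites met → (C).
Now (B) and (E) have their prerequisites met. (B) is listed earlier, so (B) next.
(E) needed (C), now all done → (E).
(F) needed (B) and (E), now all done → (F).

(D), (A), (C), (B), (E), (F)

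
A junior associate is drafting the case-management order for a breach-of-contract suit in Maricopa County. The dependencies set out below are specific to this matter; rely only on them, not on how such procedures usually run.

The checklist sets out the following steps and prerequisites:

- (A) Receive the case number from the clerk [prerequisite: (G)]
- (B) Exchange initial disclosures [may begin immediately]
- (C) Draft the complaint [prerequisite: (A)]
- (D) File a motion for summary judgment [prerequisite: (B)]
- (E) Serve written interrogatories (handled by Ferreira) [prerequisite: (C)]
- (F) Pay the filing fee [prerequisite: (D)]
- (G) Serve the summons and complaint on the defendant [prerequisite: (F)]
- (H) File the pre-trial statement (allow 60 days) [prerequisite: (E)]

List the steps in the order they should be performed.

(B), (D), (F), (G), (A), (C), (E), (H)

(B) has no prerequisites → (B) first.
(D) is the only step now ready → (D).
(F) needed (D), now all done → (F).
That leaves (G) as the only ready step → (G).
Next only (A) has its prerequisites met → (A).
(C) needed (A), now all done → (C).
(E) needed (C), now all done → (E).
That leaves (H) as the only ready step → (H).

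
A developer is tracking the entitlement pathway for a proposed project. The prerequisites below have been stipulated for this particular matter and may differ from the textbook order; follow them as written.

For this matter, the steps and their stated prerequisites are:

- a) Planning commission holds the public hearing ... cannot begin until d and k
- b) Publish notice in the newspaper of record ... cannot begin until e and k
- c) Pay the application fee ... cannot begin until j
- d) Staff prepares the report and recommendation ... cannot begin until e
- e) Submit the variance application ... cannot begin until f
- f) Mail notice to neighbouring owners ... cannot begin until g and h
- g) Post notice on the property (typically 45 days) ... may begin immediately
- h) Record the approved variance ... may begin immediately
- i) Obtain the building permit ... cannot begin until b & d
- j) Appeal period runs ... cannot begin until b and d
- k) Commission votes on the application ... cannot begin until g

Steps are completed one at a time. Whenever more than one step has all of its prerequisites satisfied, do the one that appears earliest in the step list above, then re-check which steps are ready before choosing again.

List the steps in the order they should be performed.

Nothing is required for g and h. g is listed earlier → g first.
k now also ready, so the ready set is {h, k}; h is listed earlier → h.
f now also ready, so the ready set is {f, k}; f is listed earlier → f.
e now also ready, so the ready set is {e, k}; e is listed earlier → e.
d and k are both available; d is listed earlier → d.
k needed g, now all done → k.
a and b are both available; a is listed earlier → a.
b needed e and k, now all done → b.
Ready: i and j. i is listed earlier → i.
j is the only step now ready → j.
Next only c has its prerequisites met → c.

g, h, f, e, d, k, a, b, i, j, c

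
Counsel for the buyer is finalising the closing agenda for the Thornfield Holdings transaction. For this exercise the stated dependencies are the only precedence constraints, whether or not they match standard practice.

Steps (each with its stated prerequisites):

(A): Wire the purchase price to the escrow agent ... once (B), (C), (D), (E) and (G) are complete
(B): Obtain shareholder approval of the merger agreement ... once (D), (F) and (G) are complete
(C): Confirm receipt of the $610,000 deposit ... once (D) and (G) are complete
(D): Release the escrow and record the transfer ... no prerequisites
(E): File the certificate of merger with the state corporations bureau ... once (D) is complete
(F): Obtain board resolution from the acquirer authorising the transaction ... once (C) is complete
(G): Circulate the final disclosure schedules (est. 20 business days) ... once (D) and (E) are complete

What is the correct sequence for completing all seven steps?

(D) is the only step with nothing outstanding, so it goes first.
That leaves (E) as the only ready step → (E).
That leaves (G) as the only ready step → (G).
Next only (C) has its prerequisites met → (C).
(F) needed (C), now all done → (F).
(B) needed (D), (F) and (G), now all done → (B).
That leaves (A) as the only ready step → (A).

(D), (E), (G), (C), (F), (B), (A)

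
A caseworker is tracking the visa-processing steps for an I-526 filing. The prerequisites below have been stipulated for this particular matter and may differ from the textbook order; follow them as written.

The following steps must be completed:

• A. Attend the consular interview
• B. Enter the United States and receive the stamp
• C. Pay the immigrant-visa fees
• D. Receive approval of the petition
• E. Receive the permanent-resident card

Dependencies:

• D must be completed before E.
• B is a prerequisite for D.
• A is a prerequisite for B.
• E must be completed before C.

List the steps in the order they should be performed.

A → B → D → E → C

A has no prerequisites → A first.
Next only B has its prerequisites met → B.
That leaves D as the only ready step → D.
E needed D, now all done → E.
C needed E, now all done → C.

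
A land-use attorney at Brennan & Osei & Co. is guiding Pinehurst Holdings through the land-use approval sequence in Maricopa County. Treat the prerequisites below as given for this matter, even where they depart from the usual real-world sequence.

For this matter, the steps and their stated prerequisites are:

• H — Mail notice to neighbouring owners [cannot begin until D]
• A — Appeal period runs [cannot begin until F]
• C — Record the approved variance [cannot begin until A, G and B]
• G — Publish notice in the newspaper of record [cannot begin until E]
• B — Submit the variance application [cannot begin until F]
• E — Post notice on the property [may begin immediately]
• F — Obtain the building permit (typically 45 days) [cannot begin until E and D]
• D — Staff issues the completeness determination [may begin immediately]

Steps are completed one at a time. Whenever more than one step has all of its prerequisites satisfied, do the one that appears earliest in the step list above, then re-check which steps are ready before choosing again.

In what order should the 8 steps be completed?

E, G, D, H, F, A, B, C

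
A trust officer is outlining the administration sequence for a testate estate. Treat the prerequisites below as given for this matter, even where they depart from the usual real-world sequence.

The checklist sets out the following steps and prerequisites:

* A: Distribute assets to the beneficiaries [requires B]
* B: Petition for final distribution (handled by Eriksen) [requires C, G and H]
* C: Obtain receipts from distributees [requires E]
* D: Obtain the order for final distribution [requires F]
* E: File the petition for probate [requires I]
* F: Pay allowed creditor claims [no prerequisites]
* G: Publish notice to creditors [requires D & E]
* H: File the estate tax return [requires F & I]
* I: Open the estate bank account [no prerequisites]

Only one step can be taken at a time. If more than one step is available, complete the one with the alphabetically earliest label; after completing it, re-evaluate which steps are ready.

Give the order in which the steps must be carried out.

Nothing is required for F and I. F has the earlier label → F first.
D and I are both available; D has the earlier label → D.
Next only I has its prerequisites met → I.
E and H are both available; E has the earlier label → E.
C and G now also ready, so the ready set is {C, G, H}; C has the earlier label → C.
Now G and H have their prerequisites met. G has the earlier label, so G next.
H needed F and I, now all done → H.
Next only B has its prerequisites met → B.
A needed B, now all done → A.

F D I E C G H B A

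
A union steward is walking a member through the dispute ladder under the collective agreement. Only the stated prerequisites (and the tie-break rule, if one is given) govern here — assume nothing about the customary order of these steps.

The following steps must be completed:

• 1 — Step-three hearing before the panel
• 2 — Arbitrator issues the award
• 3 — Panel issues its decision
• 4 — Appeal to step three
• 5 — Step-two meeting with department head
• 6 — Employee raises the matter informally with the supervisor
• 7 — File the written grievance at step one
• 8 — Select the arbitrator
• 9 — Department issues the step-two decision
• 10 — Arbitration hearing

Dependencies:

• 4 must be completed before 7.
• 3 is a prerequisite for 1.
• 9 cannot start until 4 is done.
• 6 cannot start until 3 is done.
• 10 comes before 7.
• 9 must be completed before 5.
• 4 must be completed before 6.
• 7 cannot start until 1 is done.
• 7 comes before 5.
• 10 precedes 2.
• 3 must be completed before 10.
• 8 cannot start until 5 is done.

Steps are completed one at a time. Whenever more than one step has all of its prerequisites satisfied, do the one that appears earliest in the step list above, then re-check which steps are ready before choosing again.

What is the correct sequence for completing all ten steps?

3, 1, 4, 6, 9, 10, 2, 7, 5, 8

3 and 4 have no prerequisites; 3 is listed earlier, so 3 is first.
1, 4 and 10 are all available; 1 is listed earlier → 1.
Now 4 and 10 have their prerequisites met. 4 is listed earlier, so 4 next.
Ready: 6, 9 and 10. 6 is listed earlier → 6.
9 and 10 are both available; 9 is listed earlier → 9.
10 needed 3, now all done → 10.
Now 2 and 7 have their prerequisites met. 2 is listed earlier, so 2 next.
That leaves 7 as the only ready step → 7.
5 needed 7 and 9, now all done → 5.
8 needed 5, now all done → 8.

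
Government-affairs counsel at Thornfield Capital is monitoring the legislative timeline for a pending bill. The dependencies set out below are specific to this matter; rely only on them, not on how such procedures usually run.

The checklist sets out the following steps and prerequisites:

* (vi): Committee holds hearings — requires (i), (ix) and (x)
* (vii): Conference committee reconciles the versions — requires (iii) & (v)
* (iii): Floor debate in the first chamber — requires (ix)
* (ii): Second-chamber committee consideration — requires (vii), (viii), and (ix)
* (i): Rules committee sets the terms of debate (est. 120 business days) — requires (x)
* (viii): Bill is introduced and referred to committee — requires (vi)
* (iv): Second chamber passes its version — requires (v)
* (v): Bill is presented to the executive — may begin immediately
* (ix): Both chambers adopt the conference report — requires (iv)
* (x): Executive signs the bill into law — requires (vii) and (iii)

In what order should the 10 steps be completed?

(v), (iv), (ix), (iii), (vii), (x), (i), (vi), (viii), (ii)

Only (v) has no prerequisites, so it is first.
(iv) needed (v), now all done → (iv).
(ix) needed (iv), now all done → (ix).
Next only (iii) has its prerequisites met → (iii).
Next only (vii) has its prerequisites met → (vii).
(x) needed (vii) and (iii), now all done → (x).
That leaves (i) as the only ready step → (i).
(vi) needed (i), (ix) and (x), now all done → (vi).
(viii) needed (vi), now all done → (viii).
(ii) needed (vii), (viii) and (ix), now all done → (ii).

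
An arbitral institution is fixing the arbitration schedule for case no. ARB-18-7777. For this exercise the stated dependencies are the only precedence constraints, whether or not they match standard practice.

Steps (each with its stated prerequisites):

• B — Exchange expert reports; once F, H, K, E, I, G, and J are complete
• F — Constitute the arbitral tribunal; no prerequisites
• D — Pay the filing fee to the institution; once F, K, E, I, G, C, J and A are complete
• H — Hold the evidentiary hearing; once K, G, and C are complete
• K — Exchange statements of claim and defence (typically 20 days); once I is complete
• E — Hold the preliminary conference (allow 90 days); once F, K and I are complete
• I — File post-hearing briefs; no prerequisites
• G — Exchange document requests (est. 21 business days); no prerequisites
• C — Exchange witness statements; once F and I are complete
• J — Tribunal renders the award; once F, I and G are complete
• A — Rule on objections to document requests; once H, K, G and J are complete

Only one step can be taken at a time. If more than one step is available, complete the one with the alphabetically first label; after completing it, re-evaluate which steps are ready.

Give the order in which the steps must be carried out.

F, G, I, C, J, K, E, H, A, B, D

Nothing is required for F, G and I. F has the earlier label → F first.
Ready: G and I. G has the earlier label → G.
That leaves I as the only ready step → I.
Ready: C, J and K. C has the earlier label → C.
J and K are both available; J has the earlier label → J.
K needed I, now all done → K.
Now E and H have their prerequisites met. E has the earlier label, so E next.
Next only H has its prerequisites met → H.
Now A and B have their prerequisites met. A has the earlier label, so A next.
Now B and D have their prerequisites met. B has the earlier label, so B next.
D needed A, C, E, F, G, I, J and K, now all done → D.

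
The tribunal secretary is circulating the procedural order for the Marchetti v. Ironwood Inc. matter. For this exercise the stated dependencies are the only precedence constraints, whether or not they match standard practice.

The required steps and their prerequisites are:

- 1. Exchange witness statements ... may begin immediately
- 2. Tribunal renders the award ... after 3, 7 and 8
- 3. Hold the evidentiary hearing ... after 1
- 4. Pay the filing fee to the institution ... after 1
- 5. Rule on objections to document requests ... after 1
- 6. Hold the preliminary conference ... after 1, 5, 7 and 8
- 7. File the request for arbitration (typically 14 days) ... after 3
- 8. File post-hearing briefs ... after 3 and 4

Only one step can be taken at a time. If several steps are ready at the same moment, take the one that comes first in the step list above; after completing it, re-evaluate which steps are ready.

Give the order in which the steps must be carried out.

1 3 4 5 7 8 2 6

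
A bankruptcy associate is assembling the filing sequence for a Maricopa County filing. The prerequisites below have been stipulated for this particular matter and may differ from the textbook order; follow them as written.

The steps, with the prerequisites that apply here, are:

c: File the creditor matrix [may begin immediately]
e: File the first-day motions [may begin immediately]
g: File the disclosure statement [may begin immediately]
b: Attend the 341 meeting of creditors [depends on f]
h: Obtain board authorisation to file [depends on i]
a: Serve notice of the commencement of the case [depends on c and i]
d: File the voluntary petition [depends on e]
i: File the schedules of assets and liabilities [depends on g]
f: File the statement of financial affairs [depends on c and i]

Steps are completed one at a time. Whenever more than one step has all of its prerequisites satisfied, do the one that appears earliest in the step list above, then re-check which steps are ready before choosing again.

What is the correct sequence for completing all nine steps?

c e g d i h a f b

Nothing is required for c, e and g. c is listed earlier → c first.
Ready: e and g. e is listed earlier → e.
g and d are both available; g is listed earlier → g.
d and i are both available; d is listed earlier → d.
i needed g, now all done → i.
Now h, a and f have their prerequisites met. h is listed earlier, so h next.
Ready: a and f. a is listed earlier → a.
That leaves f as the only ready step → f.
That leaves b as the only ready step → b.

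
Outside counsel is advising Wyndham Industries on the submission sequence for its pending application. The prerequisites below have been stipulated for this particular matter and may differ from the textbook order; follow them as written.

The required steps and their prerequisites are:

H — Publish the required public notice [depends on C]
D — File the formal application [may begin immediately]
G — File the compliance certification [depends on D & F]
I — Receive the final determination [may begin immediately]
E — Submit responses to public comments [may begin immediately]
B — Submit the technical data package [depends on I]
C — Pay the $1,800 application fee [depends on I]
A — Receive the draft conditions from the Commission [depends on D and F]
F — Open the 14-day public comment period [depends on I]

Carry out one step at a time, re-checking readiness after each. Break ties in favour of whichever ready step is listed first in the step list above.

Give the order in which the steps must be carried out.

D I E B C H F G A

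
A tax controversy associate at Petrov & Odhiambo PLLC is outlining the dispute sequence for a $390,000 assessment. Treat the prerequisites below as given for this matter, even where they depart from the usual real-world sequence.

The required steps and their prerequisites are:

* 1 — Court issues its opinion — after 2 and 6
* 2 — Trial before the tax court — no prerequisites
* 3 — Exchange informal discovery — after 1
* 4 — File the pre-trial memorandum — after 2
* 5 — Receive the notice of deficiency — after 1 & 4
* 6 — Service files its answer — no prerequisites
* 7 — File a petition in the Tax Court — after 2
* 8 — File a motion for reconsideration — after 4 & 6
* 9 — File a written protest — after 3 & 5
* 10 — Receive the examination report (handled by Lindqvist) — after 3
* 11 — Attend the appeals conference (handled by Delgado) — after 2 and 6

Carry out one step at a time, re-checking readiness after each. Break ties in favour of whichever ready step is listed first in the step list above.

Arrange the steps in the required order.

2 4 6 1 3 5 7 8 9 10 11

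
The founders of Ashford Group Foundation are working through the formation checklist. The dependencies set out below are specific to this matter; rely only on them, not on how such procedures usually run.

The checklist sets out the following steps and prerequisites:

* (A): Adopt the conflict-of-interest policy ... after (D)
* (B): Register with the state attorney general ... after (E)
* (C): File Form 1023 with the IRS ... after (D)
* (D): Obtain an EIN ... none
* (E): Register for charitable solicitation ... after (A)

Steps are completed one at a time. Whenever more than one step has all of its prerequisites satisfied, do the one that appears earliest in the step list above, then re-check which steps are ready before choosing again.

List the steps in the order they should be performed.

(D) (A) (C) (E) (B)

(D) has no prerequisites → (D) first.
(A) and (C) are both available; (A) is listed earlier → (A).
Ready: (C) and (E). (C) is listed earlier → (C).
(E) is the only step now ready → (E).
That leaves (B) as the only ready step → (B).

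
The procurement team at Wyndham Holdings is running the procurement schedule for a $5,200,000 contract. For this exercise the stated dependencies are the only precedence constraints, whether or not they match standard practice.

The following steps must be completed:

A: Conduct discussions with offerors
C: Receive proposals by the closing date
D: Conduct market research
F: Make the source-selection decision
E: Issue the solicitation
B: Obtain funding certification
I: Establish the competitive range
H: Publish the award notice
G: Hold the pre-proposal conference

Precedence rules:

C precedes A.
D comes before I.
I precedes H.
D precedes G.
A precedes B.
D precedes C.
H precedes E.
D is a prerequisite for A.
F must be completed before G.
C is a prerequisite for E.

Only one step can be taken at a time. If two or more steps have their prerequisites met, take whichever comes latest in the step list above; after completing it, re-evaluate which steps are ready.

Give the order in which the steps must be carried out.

F, D, G, I, H, C, E, A, B

Nothing is required for F and D. F is listed later → F first.
Next only D has its prerequisites met → D.
G, I and C are all available; G is listed later → G.
I and C are both available; I is listed later → I.
H now also ready, so the ready set is {H, C}; H is listed later → H.
Next only C has its prerequisites met → C.
E and A are both available; E is listed later → E.
That leaves A as the only ready step → A.
B is the only step now ready → B.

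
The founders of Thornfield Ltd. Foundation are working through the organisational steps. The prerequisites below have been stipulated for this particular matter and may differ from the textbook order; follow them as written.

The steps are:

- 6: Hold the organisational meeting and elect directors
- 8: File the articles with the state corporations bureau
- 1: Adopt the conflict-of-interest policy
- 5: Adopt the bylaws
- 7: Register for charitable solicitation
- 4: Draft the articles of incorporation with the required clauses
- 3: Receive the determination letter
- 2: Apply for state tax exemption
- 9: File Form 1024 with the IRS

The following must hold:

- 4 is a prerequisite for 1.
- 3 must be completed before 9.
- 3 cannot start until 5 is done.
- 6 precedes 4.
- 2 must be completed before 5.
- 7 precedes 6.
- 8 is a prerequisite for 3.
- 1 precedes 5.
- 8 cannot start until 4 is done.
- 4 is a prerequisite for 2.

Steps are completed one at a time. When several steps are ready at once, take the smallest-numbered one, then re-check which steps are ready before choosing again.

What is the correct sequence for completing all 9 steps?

Only 7 has no prerequisites, so it is first.
6 is the only step now ready → 6.
4 needed 6, now all done → 4.
Now 1, 2 and 8 have their prerequisites met. 1 has the earlier label, so 1 next.
Ready: 2 and 8. 2 has the earlier label → 2.
Ready: 5 and 8. 5 has the earlier label → 5.
8 needed 4, now all done → 8.
3 is the only step now ready → 3.
9 needed 3, now all done → 9.

7, 6, 4, 1, 2, 5, 8, 3, 9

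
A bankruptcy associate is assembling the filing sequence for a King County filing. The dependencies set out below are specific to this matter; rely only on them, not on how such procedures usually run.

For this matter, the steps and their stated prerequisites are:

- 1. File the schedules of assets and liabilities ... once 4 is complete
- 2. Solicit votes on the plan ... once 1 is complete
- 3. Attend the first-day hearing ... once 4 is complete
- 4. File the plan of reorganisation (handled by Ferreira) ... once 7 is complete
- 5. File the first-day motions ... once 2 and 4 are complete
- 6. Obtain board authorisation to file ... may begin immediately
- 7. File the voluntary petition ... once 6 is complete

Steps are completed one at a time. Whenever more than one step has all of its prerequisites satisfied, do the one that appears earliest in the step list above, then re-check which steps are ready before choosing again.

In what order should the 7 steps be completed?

Only 6 has no prerequisites, so it is first.
7 needed 6, now all done → 7.
Next only 4 has its prerequisites met → 4.
1 and 3 are both available; 1 is listed earlier → 1.
2 and 3 are both available; 2 is listed earlier → 2.
5 now also ready, so the ready set is {3, 5}; 3 is listed earlier → 3.
5 needed 2 and 4, now all done → 5.

6, 7, 4, 1, 2, 3, 5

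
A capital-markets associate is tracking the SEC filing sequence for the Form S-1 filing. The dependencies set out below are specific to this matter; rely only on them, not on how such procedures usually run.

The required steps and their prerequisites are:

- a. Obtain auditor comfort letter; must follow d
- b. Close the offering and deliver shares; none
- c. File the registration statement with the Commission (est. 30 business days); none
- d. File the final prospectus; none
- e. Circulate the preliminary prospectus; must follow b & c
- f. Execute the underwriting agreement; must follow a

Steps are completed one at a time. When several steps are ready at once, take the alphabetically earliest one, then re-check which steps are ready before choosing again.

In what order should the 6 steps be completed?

b c d a e f

Nothing is required for b, c and d. b has the earlier label → b first.
Now c and d have their prerequisites met. c has the earlier label, so c next.
e now also ready, so the ready set is {d, e}; d has the earlier label → d.
Ready: a and e. a has the earlier label → a.
Now e and f have their prerequisites met. e has the earlier label, so e next.
That leaves f as the only ready step → f.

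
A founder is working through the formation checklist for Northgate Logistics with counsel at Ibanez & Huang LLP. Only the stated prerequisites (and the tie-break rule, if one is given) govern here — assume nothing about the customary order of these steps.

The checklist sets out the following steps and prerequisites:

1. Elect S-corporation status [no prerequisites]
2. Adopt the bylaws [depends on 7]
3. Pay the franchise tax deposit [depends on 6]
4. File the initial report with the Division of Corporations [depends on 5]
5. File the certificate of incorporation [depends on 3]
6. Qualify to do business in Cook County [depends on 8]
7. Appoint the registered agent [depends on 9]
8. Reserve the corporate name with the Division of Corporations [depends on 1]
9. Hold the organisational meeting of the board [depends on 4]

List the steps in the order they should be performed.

1 8 6 3 5 4 9 7 2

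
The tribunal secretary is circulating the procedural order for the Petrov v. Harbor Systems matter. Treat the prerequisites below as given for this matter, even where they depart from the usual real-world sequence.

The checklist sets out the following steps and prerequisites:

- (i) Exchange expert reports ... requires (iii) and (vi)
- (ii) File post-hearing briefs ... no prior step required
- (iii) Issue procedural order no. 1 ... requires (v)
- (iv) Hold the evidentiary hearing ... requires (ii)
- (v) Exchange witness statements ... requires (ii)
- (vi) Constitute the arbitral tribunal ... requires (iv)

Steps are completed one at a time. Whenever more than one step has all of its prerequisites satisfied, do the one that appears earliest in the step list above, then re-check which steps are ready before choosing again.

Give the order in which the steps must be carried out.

(ii) (iv) (v) (iii) (vi) (i)

(ii) is the only step with nothing outstanding, so it goes first.
Ready: (iv) and (v). (iv) is listed earlier → (iv).
Now (v) and (vi) have their prerequisites met. (v) is listed earlier, so (v) next.
Now (iii) and (vi) have their prerequisites met. (iii) is listed earlier, so (iii) next.
Next only (vi) has its prerequisites met → (vi).
(i) is the only step now ready → (i).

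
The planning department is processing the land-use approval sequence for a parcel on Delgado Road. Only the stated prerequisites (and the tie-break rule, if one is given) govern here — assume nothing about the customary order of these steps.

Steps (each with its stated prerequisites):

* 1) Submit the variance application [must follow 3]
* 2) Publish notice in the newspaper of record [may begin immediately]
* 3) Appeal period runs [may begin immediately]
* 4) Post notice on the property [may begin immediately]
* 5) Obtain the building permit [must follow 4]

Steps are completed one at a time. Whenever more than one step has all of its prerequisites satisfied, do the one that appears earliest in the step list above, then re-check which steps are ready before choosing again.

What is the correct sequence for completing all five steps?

2 3 1 4 5

Nothing is required for 2, 3 and 4. 2 is listed earlier → 2 first.
3 and 4 are both available; 3 is listed earlier → 3.
1 now also ready, so the ready set is {1, 4}; 1 is listed earlier → 1.
Next only 4 has its prerequisites met → 4.
5 is the only step now ready → 5.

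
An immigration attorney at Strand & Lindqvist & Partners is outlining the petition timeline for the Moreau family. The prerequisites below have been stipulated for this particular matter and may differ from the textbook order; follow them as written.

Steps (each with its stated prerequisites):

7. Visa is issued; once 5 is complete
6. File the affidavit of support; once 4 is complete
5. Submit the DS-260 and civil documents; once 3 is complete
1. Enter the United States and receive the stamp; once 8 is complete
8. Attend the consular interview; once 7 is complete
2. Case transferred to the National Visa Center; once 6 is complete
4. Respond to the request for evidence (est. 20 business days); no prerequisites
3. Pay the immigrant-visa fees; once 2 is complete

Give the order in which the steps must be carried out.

4, 6, 2, 3, 5, 7, 8, 1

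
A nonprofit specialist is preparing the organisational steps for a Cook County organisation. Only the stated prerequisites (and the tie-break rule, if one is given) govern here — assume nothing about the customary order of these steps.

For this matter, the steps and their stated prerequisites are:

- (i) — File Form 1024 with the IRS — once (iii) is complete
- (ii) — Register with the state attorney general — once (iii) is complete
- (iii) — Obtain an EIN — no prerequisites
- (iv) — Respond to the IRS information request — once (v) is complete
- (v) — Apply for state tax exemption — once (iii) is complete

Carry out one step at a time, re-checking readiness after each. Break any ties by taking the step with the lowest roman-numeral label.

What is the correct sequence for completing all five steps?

(iii) (i) (ii) (v) (iv)

Only (iii) has no prerequisites, so it is first.
(i), (ii) and (v) are all available; (i) has the earlier label → (i).
(ii) and (v) are both available; (ii) has the earlier label → (ii).
(v) needed (iii), now all done → (v).
(iv) needed (v), now all done → (iv).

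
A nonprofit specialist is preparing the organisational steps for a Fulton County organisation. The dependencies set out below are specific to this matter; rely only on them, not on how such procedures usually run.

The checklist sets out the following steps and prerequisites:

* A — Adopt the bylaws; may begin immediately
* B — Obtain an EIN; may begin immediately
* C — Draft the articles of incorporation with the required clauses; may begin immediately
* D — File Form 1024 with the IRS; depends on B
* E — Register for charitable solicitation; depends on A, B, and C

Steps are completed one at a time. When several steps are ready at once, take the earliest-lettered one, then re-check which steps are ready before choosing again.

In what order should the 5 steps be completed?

A, B, C, D, E

Nothing is required for A, B and C. A has the earlier label → A first.
Now B and C have their prerequisites met. B has the earlier label, so B next.
Now C and D have their prerequisites met. C has the earlier label, so C next.
Now D and E have their prerequisites met. D has the earlier label, so D next.
E needed A, B and C, now all done → E.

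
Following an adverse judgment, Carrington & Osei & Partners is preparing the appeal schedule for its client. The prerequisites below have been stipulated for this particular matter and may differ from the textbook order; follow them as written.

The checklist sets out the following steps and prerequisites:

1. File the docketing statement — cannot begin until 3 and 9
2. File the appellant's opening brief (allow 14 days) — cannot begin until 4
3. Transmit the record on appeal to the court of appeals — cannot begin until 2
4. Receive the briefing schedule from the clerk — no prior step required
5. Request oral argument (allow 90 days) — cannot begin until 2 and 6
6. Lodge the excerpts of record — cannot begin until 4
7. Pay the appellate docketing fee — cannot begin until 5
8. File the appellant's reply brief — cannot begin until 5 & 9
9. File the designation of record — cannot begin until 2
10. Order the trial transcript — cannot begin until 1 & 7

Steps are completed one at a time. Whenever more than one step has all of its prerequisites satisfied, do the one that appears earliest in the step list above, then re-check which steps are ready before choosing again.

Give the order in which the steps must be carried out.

4 → 2 → 3 → 6 → 5 → 7 → 9 → 1 → 8 → 10

Only 4 has no prerequisites, so it is first.
2 and 6 are both available; 2 is listed earlier → 2.
3 and 9 now also ready, so the ready set is {3, 6, 9}; 3 is listed earlier → 3.
Ready: 6 and 9. 6 is listed earlier → 6.
5 and 9 are both available; 5 is listed earlier → 5.
7 now also ready, so the ready set is {7, 9}; 7 is listed earlier → 7.
9 needed 2, now all done → 9.
Now 1 and 8 have their prerequisites met. 1 is listed earlier, so 1 next.
10 now also ready, so the ready set is {8, 10}; 8 is listed earlier → 8.
10 needed 1 and 7, now all done → 10.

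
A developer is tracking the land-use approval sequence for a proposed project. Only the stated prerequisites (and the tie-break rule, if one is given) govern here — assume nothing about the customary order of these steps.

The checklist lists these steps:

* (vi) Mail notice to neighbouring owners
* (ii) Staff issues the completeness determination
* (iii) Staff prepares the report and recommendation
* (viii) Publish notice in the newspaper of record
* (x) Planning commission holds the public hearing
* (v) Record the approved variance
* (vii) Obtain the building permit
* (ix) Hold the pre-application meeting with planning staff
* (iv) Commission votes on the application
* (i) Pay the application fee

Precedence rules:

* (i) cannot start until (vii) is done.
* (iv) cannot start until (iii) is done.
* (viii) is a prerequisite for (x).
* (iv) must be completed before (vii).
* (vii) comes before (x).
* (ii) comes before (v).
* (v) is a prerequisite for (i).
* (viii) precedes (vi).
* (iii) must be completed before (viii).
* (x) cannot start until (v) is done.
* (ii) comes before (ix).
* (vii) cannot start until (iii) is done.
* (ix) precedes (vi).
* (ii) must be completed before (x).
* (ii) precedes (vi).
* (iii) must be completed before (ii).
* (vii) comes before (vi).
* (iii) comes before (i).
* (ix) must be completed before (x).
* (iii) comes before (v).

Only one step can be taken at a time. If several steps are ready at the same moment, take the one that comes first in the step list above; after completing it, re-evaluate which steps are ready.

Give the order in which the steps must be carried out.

Only (iii) has no prerequisites, so it is first.
Now (ii), (viii) and (iv) have their prerequisites met. (ii) is listed earlier, so (ii) next.
Now (viii), (v), (ix) and (iv) have their prerequisites met. (viii) is listed earlier, so (viii) next.
(v), (ix) and (iv) are all available; (v) is listed earlier → (v).
Ready: (ix) and (iv). (ix) is listed earlier → (ix).
(iv) needed (iii), now all done → (iv).
(vii) needed (iii) and (iv), now all done → (vii).
Now (vi), (x) and (i) have their prerequisites met. (vi) is listed earlier, so (vi) next.
Ready: (x) and (i). (x) is listed earlier → (x).
(i) is the only step now ready → (i).

(iii) (ii) (viii) (v) (ix) (iv) (vii) (vi) (x) (i)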